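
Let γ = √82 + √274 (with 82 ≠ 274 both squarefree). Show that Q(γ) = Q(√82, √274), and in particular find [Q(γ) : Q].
[Q(γ) : Q] = 4 (equivalently, Q(γ) = Q(√82, √274))

Obviously Q(γ) ⊆ Q(√82, √274), and [Q(√82, √274):Q] = 4 (since 82, 274 are distinct squarefree integers > 1 with 22468 not a perfect square). To show equality we compute the minimal polynomial of γ. From γ = √82 + √274: γ^2 = 82 + 2√(22468) + 274 = 356 + 2√(22468), so γ^2 - 356 = 2√(22468); squaring, (γ^2 - 356)^2 = 4·22468, i.e. γ^4 - 712γ^2 + 126736 - 89872 = 0, i.e. γ^4 - 712γ^2 + 36864 = 0. So γ is a root of x^4 - 712x^2 + 36864. This polynomial is irreducible over Q: it has no rational root (each ±√82 ± √274 is irrational), and any factorization into two quadratics over Q would force √(22468) ∈ Q (pairing opposite roots) or √82, √274 ∈ Q (other pairings), all impossible. Hence [Q(γ):Q] = 4 = [Q(√82, √274):Q], so Q(γ) = Q(√82, √274).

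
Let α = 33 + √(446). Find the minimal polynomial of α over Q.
m_α(x) = x^2 - 66x + 643

From α - 33 = √(446), squaring gives (α - 33)^2 = 446, i.e. α^2 - 66α + 1089 = 446, so α^2 - 66α + 643 = 0. The discriminant of x^2 - 66x + 643 is (-66)^2 - 4·(643) = 4356 - 2572 = 1784, and 4·(446) is not a perfect square in Q since 446 is squarefree and ≠ 1. Hence x^2 - 66x + 643 is irreducible over Q and is the minimal polynomial of α.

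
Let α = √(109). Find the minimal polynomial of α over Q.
m_α(x) = x^2 - 109

α satisfies α^2 - 109 = 0, so x^2 - 109 annihilates α. Since d = 109 is squarefree and ≠ 1, it is not a perfect square in Q, so x^2 - 109 has no rational root and is therefore irreducible over Q (a degree-2 polynomial over a field is irreducible iff it has no root). Hence m_α(x) = x^2 - 109.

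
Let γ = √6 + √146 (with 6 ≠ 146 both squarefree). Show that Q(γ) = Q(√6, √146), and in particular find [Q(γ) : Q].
[Q(γ) : Q] = 4 (equivalently, Q(γ) = Q(√6, √146))

Obviously Q(γ) ⊆ Q(√6, √146), and [Q(√6, √146):Q] = 4 (since 6, 146 are distinct squarefree integers > 1 with 876 not a perfect square). To show equality we compute the minimal polynomial of γ. From γ = √6 + √146: γ^2 = 6 + 2√(876) + 146 = 152 + 2√(876), so γ^2 - 152 = 2√(876); squaring, (γ^2 - 152)^2 = 4·876, i.e. γ^4 - 304γ^2 + 23104 - 3504 = 0, i.e. γ^4 - 304γ^2 + 19600 = 0. So γ is a root of x^4 - 304x^2 + 19600. This polynomial is irreducible over Q: it has no rational root (each ±√6 ± √146 is irrational), and any factorization into two quadratics over Q would force √(876) ∈ Q (pairing opposite roots) or √6, √146 ∈ Q (other pairings), all impossible. Hence [Q(γ):Q] = 4 = [Q(√6, √146):Q], so Q(γ) = Q(√6, √146).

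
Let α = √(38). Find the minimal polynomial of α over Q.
m_α(x) = x^2 - 38

α satisfies α^2 - 38 = 0, so x^2 - 38 annihilates α. Since d = 38 is squarefree and ≠ 1, it is not a perfect square in Q, so x^2 - 38 has no rational root and is therefore irreducible over Q (a degree-2 polynomial over a field is irreducible iff it has no root). Hence m_α(x) = x^2 - 38.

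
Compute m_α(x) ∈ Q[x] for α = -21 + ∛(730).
m_α(x) = x^3 + 63x^2 + 1323x + 8531

Set β = α + 21 = ∛(730), so β^3 = 730. Then (α + 21)^3 - 730 = 0, i.e. α is a root of g(x) = (x + 21)^3 - 730 = x^3 + 63x^2 + 1323x + 8531. Since g(x) = h(x + 21) where h(x) = x^3 - 730, and h is irreducible over Q (because 730 is not a perfect cube, so h has no rational root, and a monic cubic with no rational root is irreducible), g is also irreducible (irreducibility is preserved under the substitution x → x + 21). Hence m_α(x) = x^3 + 63x^2 + 1323x + 8531.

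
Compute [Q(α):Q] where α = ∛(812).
[Q(α):Q] = 3

The minimal polynomial of α is x^3 - 812, irreducible over Q since 812 is not a perfect cube (so x^3 - 812 has no rational root). Hence [Q(α):Q] = deg(m_α) = 3.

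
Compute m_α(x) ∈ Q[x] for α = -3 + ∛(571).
m_α(x) = x^3 + 9x^2 + 27x - 544

Set β = α + 3 = ∛(571), so β^3 = 571. Then (α + 3)^3 - 571 = 0, i.e. α is a root of g(x) = (x + 3)^3 - 571 = x^3 + 9x^2 + 27x - 544. Since g(x) = h(x + 3) where h(x) = x^3 - 571, and h is irreducible over Q (because 571 is not a perfect cube, so h has no rational root, and a monic cubic with no rational root is irreducible), g is also irreducible (irreducibility is preserved under the substitution x → x + 3). Hence m_α(x) = x^3 + 9x^2 + 27x - 544.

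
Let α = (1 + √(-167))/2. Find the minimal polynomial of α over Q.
m_α(x) = x^2 - x + 42

From 2α - 1 = √(-167), squaring gives (2α - 1)^2 = -167, i.e. 4α^2 - 4α + 1 = -167, so α^2 - α + (1 + 167)/4 = 0. Since -167 ≡ 1 (mod 4), (1 + 167)/4 = 42 ∈ Z. The polynomial x^2 - x + 42 has discriminant 1 - 4·(42) = -167, which is not a perfect square in Q (d = -167 is squarefree and ≠ 1), so x^2 - x + 42 is irreducible over Q. It is the minimal polynomial of α.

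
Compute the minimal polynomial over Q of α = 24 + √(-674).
m_α(x) = x^2 - 48x + 1250

From α - 24 = √(-674), squaring gives (α - 24)^2 = -674, i.e. α^2 - 48α + 576 = -674, so α^2 - 48α + 1250 = 0. The discriminant of x^2 - 48x + 1250 is (-48)^2 - 4·(1250) = 2304 - 5000 = -2696, and 4·(-674) is not a perfect square in Q since -674 is squarefree and ≠ 1. Hence x^2 - 48x + 1250 is irreducible over Q and is the minimal polynomial of α.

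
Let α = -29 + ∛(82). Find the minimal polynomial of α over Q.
m_α(x) = x^3 + 87x^2 + 2523x + 24307

Set β = α + 29 = ∛(82), so β^3 = 82. Then (α + 29)^3 - 82 = 0, i.e. α is a root of g(x) = (x + 29)^3 - 82 = x^3 + 87x^2 + 2523x + 24307. Since g(x) = h(x + 29) where h(x) = x^3 - 82, and h is irreducible over Q (because 82 is not a perfect cube, so h has no rational root, and a monic cubic with no rational root is irreducible), g is also irreducible (irreducibility is preserved under the substitution x → x + 29). Hence m_α(x) = x^3 + 87x^2 + 2523x + 24307.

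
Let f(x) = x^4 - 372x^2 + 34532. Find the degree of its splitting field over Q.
[K : Q] = 4

Solving the quadratic in x^2: x^2 = (372 ± √(372^2 - 4·34532))/2 = (372 ± √256)/2 = (372 ± 16)/2, giving x^2 = 178 or x^2 = 194. So f(x) = (x^2 - 178)(x^2 - 194) and the roots of f are ±√178, ±√194. Hence the splitting field is K = Q(√178, √194). Since 178 and 194 are distinct squarefree integers > 1, their product 34532 is not a perfect square, so √194 ∉ Q(√178). By the tower law [K:Q] = [Q(√178,√194):Q(√178)] · [Q(√178):Q] = 2 · 2 = 4.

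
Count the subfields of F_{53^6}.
F_{53^6} has 4 subfields

The subfields of F_{p^n} are exactly the fields F_{p^d} for d | n (each is the fixed field of the unique index-d subgroup of Gal(F_{p^n}/F_p) ≅ Z/nZ). The divisors of n = 6 are {1, 2, 3, 6}, giving 4 subfields: F_{53^1}, F_{53^2}, F_{53^3}, F_{53^6}.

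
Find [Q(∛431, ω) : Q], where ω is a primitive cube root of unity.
[Q(∛431, ω) : Q] = 6

[Q(∛431):Q] = 3 (min poly x^3 - 431, irreducible since 431 is not a perfect cube). [Q(ω):Q] = 2 (min poly x^2 + x + 1). Since Q(∛431) ⊂ R and ω ∉ R, we have ω ∉ Q(∛431), so x^2 + x + 1 remains irreducible over Q(∛431) and [Q(∛431, ω) : Q(∛431)] = 2. By the tower law, [Q(∛431, ω) : Q] = 3 · 2 = 6. (In fact Q(∛431, ω) is the splitting field of x^3 - 431 over Q.)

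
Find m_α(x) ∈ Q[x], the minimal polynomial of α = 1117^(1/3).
m_α(x) = x^3 - 1117

α satisfies α^3 = 1117, so x^3 - 1117 annihilates α. By the rational root test, a rational root p/q (in lowest terms) of x^3 - 1117 would satisfy p^3 = 1117 q^3, forcing q = 1 and p^3 = 1117; but 1117 is not a perfect cube, contradiction. A monic cubic over Q with no rational root is irreducible (any nontrivial factorization would include a linear factor). Hence x^3 - 1117 is the minimal polynomial of α, and in particular [Q(α):Q] = 3.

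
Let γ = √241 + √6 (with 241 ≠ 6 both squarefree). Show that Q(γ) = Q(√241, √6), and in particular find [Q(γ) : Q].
[Q(γ) : Q] = 4 (equivalently, Q(γ) = Q(√241, √6))

Obviously Q(γ) ⊆ Q(√241, √6), and [Q(√241, √6):Q] = 4 (since 241, 6 are distinct squarefree integers > 1 with 1446 not a perfect square). To show equality we compute the minimal polynomial of γ. From γ = √241 + √6: γ^2 = 241 + 2√(1446) + 6 = 247 + 2√(1446), so γ^2 - 247 = 2√(1446); squaring, (γ^2 - 247)^2 = 4·1446, i.e. γ^4 - 494γ^2 + 61009 - 5784 = 0, i.e. γ^4 - 494γ^2 + 55225 = 0. So γ is a root of x^4 - 494x^2 + 55225. This polynomial is irreducible over Q: it has no rational root (each ±√241 ± √6 is irrational), and any factorization into two quadratics over Q would force √(1446) ∈ Q (pairing opposite roots) or √241, √6 ∈ Q (other pairings), all impossible. Hence [Q(γ):Q] = 4 = [Q(√241, √6):Q], so Q(γ) = Q(√241, √6).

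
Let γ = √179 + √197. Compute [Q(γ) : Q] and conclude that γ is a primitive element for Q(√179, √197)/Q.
[Q(γ) : Q] = 4 (equivalently, Q(γ) = Q(√179, √197))

Obviously Q(γ) ⊆ Q(√179, √197), and [Q(√179, √197):Q] = 4 (since 179, 197 are distinct squarefree integers > 1 with 35263 not a perfect square). To show equality we compute the minimal polynomial of γ. From γ = √179 + √197: γ^2 = 179 + 2√(35263) + 197 = 376 + 2√(35263), so γ^2 - 376 = 2√(35263); squaring, (γ^2 - 376)^2 = 4·35263, i.e. γ^4 - 752γ^2 + 141376 - 141052 = 0, i.e. γ^4 - 752γ^2 + 324 = 0. So γ is a root of x^4 - 752x^2 + 324. This polynomial is irreducible over Q: it has no rational root (each ±√179 ± √197 is irrational), and any factorization into two quadratics over Q would force √(35263) ∈ Q (pairing opposite roots) or √179, √197 ∈ Q (other pairings), all impossible. Hence [Q(γ):Q] = 4 = [Q(√179, √197):Q], so Q(γ) = Q(√179, √197).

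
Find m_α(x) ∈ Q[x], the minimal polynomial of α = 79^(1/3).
m_α(x) = x^3 - 79

α satisfies α^3 = 79, so x^3 - 79 annihilates α. By the rational root test, a rational root p/q (in lowest terms) of x^3 - 79 would satisfy p^3 = 79 q^3, forcing q = 1 and p^3 = 79; but 79 is not a perfect cube, contradiction. A monic cubic over Q with no rational root is irreducible (any nontrivial factorization would include a linear factor). Hence x^3 - 79 is the minimal polynomial of α, and in particular [Q(α):Q] = 3.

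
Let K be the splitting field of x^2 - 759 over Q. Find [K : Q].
[K : Q] = 2

f(x) = x^2 - 759 factors as (x - √759)(x + √759). The splitting field is K = Q(√759). Since 759 is squarefree and > 1, it is not a perfect square, so x^2 - 759 is irreducible over Q and [Q(√759) : Q] = 2. Hence [K : Q] = 2.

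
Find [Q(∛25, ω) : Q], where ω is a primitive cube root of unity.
[Q(∛25, ω) : Q] = 6

[Q(∛25):Q] = 3 (min poly x^3 - 25, irreducible since 25 is not a perfect cube). [Q(ω):Q] = 2 (min poly x^2 + x + 1). Since Q(∛25) ⊂ R and ω ∉ R, we have ω ∉ Q(∛25), so x^2 + x + 1 remains irreducible over Q(∛25) and [Q(∛25, ω) : Q(∛25)] = 2. By the tower law, [Q(∛25, ω) : Q] = 3 · 2 = 6. (In fact Q(∛25, ω) is the splitting field of x^3 - 25 over Q.)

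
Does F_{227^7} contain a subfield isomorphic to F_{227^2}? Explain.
No: F_{227^2} is not a subfield of F_{227^7}

F_{p^m} embeds in F_{p^n} iff m | n. Here 2 ∤ 7 (since 7 = 3·2 + 1 with remainder 1 ≠ 0), so F_{227^2} is not a subfield of F_{227^7}. Equivalently: if it were, the tower law would give 2 = [F_{227^2}:F_227] dividing [F_{227^7}:F_227] = 7, contradiction.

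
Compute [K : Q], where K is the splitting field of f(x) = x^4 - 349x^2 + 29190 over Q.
[K : Q] = 4

Solving the quadratic in x^2: x^2 = (349 ± √(349^2 - 4·29190))/2 = (349 ± √5041)/2 = (349 ± 71)/2, giving x^2 = 210 or x^2 = 139. So f(x) = (x^2 - 210)(x^2 - 139) and the roots of f are ±√210, ±√139. Hence the splitting field is K = Q(√210, √139). Since 210 and 139 are distinct squarefree integers > 1, their product 29190 is not a perfect square, so √139 ∉ Q(√210). By the tower law [K:Q] = [Q(√210,√139):Q(√210)] · [Q(√210):Q] = 2 · 2 = 4.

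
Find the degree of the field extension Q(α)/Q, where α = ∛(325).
[Q(α):Q] = 3

The minimal polynomial of α is x^3 - 325, irreducible over Q since 325 is not a perfect cube (so x^3 - 325 has no rational root). Hence [Q(α):Q] = deg(m_α) = 3.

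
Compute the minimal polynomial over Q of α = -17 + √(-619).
m_α(x) = x^2 + 34x + 908

From α + 17 = √(-619), squaring gives (α + 17)^2 = -619, i.e. α^2 + 34α + 289 = -619, so α^2 + 34α + 908 = 0. The discriminant of x^2 + 34x + 908 is (34)^2 - 4·(908) = 1156 - 3632 = -2476, and 4·(-619) is not a perfect square in Q since -619 is squarefree and ≠ 1. Hence x^2 + 34x + 908 is irreducible over Q and is the minimal polynomial of α.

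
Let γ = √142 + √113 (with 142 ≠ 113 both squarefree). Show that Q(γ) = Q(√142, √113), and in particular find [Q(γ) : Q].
[Q(γ) : Q] = 4 (equivalently, Q(γ) = Q(√142, √113))

Obviously Q(γ) ⊆ Q(√142, √113), and [Q(√142, √113):Q] = 4 (since 142, 113 are distinct squarefree integers > 1 with 16046 not a perfect square). To show equality we compute the minimal polynomial of γ. From γ = √142 + √113: γ^2 = 142 + 2√(16046) + 113 = 255 + 2√(16046), so γ^2 - 255 = 2√(16046); squaring, (γ^2 - 255)^2 = 4·16046, i.e. γ^4 - 510γ^2 + 65025 - 64184 = 0, i.e. γ^4 - 510γ^2 + 841 = 0. So γ is a root of x^4 - 510x^2 + 841. This polynomial is irreducible over Q: it has no rational root (each ±√142 ± √113 is irrational), and any factorization into two quadratics over Q would force √(16046) ∈ Q (pairing opposite roots) or √142, √113 ∈ Q (other pairings), all impossible. Hence [Q(γ):Q] = 4 = [Q(√142, √113):Q], so Q(γ) = Q(√142, √113).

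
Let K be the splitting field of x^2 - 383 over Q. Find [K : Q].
[K : Q] = 2

f(x) = x^2 - 383 factors as (x - √383)(x + √383). The splitting field is K = Q(√383). Since 383 is squarefree and > 1, it is not a perfect square, so x^2 - 383 is irreducible over Q and [Q(√383) : Q] = 2. Hence [K : Q] = 2.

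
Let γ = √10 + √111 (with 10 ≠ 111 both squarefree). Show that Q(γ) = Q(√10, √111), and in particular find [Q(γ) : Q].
[Q(γ) : Q] = 4 (equivalently, Q(γ) = Q(√10, √111))

Obviously Q(γ) ⊆ Q(√10, √111), and [Q(√10, √111):Q] = 4 (since 10, 111 are distinct squarefree integers > 1 with 1110 not a perfect square). To show equality we compute the minimal polynomial of γ. From γ = √10 + √111: γ^2 = 10 + 2√(1110) + 111 = 121 + 2√(1110), so γ^2 - 121 = 2√(1110); squaring, (γ^2 - 121)^2 = 4·1110, i.e. γ^4 - 242γ^2 + 14641 - 4440 = 0, i.e. γ^4 - 242γ^2 + 10201 = 0. So γ is a root of x^4 - 242x^2 + 10201. This polynomial is irreducible over Q: it has no rational root (each ±√10 ± √111 is irrational), and any factorization into two quadratics over Q would force √(1110) ∈ Q (pairing opposite roots) or √10, √111 ∈ Q (other pairings), all impossible. Hence [Q(γ):Q] = 4 = [Q(√10, √111):Q], so Q(γ) = Q(√10, √111).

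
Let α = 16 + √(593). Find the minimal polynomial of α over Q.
m_α(x) = x^2 - 32x - 337

From α - 16 = √(593), squaring gives (α - 16)^2 = 593, i.e. α^2 - 32α + 256 = 593, so α^2 - 32α - 337 = 0. The discriminant of x^2 - 32x - 337 is (-32)^2 - 4·(-337) = 1024 + 1348 = 2372, and 4·(593) is not a perfect square in Q since 593 is squarefree and ≠ 1. Hence x^2 - 32x - 337 is irreducible over Q and is the minimal polynomial of α.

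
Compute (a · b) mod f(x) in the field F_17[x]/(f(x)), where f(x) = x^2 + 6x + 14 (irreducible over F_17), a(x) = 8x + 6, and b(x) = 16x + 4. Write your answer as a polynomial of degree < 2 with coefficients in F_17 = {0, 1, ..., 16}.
a · b ≡ 6x (mod f(x))

Multiply in F_17[x]: a(x)·b(x) = (8x + 6)·(16x + 4) = 9x^2 + 9x + 7. This has degree ≥ 2, so divide by f(x) over F_17: 9x^2 + 9x + 7 = (9)·(x^2 + 6x + 14) + (6x). Hence a·b ≡ 6x (mod f). (F_17[x]/(f) is a field with 17^2 = 289 elements since f is irreducible of degree 2.)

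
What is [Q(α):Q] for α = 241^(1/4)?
[Q(α):Q] = 4

α is a root of x^4 - 241. By Eisenstein's criterion at the prime p = 241 (which divides the constant term 241 but p^2 = 58081 does not, since 241 is squarefree), x^4 - 241 is irreducible over Q. Hence [Q(α):Q] = 4.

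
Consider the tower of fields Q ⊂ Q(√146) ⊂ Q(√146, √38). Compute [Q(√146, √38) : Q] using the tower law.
[Q(√146, √38) : Q] = 4

[Q(√146):Q] = 2 (min poly x^2 - 146, irreducible since 146 is squarefree > 1). For the top step, suppose √38 ∈ Q(√146), say √38 = c + d√146 with c, d ∈ Q. Squaring: 38 = c^2 + 146d^2 + 2cd√146. Since √146 ∉ Q this forces 2cd = 0. If d = 0 then √38 = c ∈ Q, contradicting 38 squarefree > 1. If c = 0 then 38 = 146d^2, so 146·38 = (146d)^2 is a perfect square in Q — but 146·38 = 5548 is not a perfect square (since 146 and 38 are distinct squarefree integers). Contradiction. Hence √38 ∉ Q(√146), so x^2 - 38 stays irreducible over Q(√146) and [Q(√146, √38) : Q(√146)] = 2. By the tower law, [Q(√146, √38) : Q] = 2 · 2 = 4.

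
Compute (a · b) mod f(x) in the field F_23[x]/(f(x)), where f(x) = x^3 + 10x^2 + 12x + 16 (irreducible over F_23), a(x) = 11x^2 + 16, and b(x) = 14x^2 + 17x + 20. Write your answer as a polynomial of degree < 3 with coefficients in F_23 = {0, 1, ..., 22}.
a · b ≡ 5x^2 + 14x + 3 (mod f(x))

Multiply in F_23[x]: a(x)·b(x) = (11x^2 + 16)·(14x^2 + 17x + 20) = 16x^4 + 3x^3 + 7x^2 + 19x + 21. This has degree ≥ 3, so divide by f(x) over F_23: 16x^4 + 3x^3 + 7x^2 + 19x + 21 = (16x + 4)·(x^3 + 10x^2 + 12x + 16) + (5x^2 + 14x + 3). Hence a·b ≡ 5x^2 + 14x + 3 (mod f). (F_23[x]/(f) is a field with 23^3 = 12167 elements since f is irreducible of degree 3.)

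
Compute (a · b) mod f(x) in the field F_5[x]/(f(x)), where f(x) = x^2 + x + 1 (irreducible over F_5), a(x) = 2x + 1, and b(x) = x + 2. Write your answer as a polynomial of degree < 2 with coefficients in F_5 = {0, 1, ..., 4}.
a · b ≡ 3x (mod f(x))

Multiply in F_5[x]: a(x)·b(x) = (2x + 1)·(x + 2) = 2x^2 + 2. This has degree ≥ 2, so divide by f(x) over F_5: 2x^2 + 2 = (2)·(x^2 + x + 1) + (3x). Hence a·b ≡ 3x (mod f). (F_5[x]/(f) is a field with 5^2 = 25 elements since f is irreducible of degree 2.)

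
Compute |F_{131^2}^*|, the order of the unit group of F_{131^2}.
|F_{131^2}^*| = 17160

F_{131^2} has 131^2 = 17161 elements; its multiplicative group consists of all nonzero elements, so |F_{131^2}^*| = 17161 - 1 = 17160. (It is cyclic since any finite subgroup of the multiplicative group of a field is cyclic.)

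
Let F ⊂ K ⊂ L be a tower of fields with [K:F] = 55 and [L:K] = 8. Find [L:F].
[L:F] = 440

The tower law says that for any tower of field extensions F ⊂ K ⊂ L with finite degrees, [L:F] = [L:K] · [K:F]. Here this gives [L:F] = 8 · 55 = 440.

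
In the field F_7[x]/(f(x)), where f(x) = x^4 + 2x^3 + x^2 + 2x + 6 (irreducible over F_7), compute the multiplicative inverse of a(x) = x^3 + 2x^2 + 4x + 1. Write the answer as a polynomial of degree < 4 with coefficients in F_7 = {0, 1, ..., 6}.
a(x)^(-1) ≡ 2x^3 + 6x^2 + 6x + 3 (mod f(x))

Since f is irreducible over F_7, F_7[x]/(f) is a field and a(x) ≠ 0 has an inverse. Apply the extended Euclidean algorithm to f(x) and a(x) in F_7[x]: f(x) = (x)·a(x) + (4x^2 + x + 6);  a(x) = (2x)·(4x^2 + x + 6) + (6x + 1);  (4x^2 + x + 6) = (3x + 2)·(6x + 1) + (4). The last nonzero remainder is the constant 4 = gcd(f, a) in F_7. Back-substituting through the division chain expresses 4 = s(x)·a(x) + t(x)·f(x) with s(x) ≡ x^3 + 3x^2 + 3x + 5 (mod f), so (x^3 + 3x^2 + 3x + 5)·a(x) ≡ 4 (mod f). Multiplying by 4^(-1) ≡ 2 in F_7 gives a(x)^(-1) ≡ 2·(x^3 + 3x^2 + 3x + 5) ≡ 2x^3 + 6x^2 + 6x + 3 (mod f). Check: (x^3 + 2x^2 + 4x + 1)·(2x^3 + 6x^2 + 6x + 3) = 2x^6 + 3x^5 + 5x^4 + 6x^3 + x^2 + 4x + 3 ≡ 1 (mod x^4 + 2x^3 + x^2 + 2x + 6).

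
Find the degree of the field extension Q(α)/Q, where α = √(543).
[Q(α):Q] = 2

[Q(α):Q] equals the degree of the minimal polynomial of α. Here α^2 = 543 and x^2 - 543 is irreducible (d = 543 is squarefree, ≠ 1, hence not a square), so deg(m_α) = 2. Thus [Q(α):Q] = 2.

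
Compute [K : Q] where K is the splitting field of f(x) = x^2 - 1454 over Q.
[K : Q] = 2

f(x) = x^2 - 1454 factors as (x - √1454)(x + √1454). The splitting field is K = Q(√1454). Since 1454 is squarefree and > 1, it is not a perfect square, so x^2 - 1454 is irreducible over Q and [Q(√1454) : Q] = 2. Hence [K : Q] = 2.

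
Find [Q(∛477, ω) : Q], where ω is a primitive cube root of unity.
[Q(∛477, ω) : Q] = 6

[Q(∛477):Q] = 3 (min poly x^3 - 477, irreducible since 477 is not a perfect cube). [Q(ω):Q] = 2 (min poly x^2 + x + 1). Since Q(∛477) ⊂ R and ω ∉ R, we have ω ∉ Q(∛477), so x^2 + x + 1 remains irreducible over Q(∛477) and [Q(∛477, ω) : Q(∛477)] = 2. By the tower law, [Q(∛477, ω) : Q] = 3 · 2 = 6. (In fact Q(∛477, ω) is the splitting field of x^3 - 477 over Q.)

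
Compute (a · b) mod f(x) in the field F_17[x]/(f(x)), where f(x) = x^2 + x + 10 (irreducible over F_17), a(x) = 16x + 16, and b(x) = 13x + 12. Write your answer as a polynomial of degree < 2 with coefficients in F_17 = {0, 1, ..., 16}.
a · b ≡ 5x + 16 (mod f(x))

Multiply in F_17[x]: a(x)·b(x) = (16x + 16)·(13x + 12) = 4x^2 + 9x + 5. This has degree ≥ 2, so divide by f(x) over F_17: 4x^2 + 9x + 5 = (4)·(x^2 + x + 10) + (5x + 16). Hence a·b ≡ 5x + 16 (mod f). (F_17[x]/(f) is a field with 17^2 = 289 elements since f is irreducible of degree 2.)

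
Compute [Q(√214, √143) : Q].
[Q(√214, √143) : Q] = 4

[Q(√214):Q] = 2 (min poly x^2 - 214, irreducible since 214 is squarefree > 1). For the top step, suppose √143 ∈ Q(√214), say √143 = c + d√214 with c, d ∈ Q. Squaring: 143 = c^2 + 214d^2 + 2cd√214. Since √214 ∉ Q this forces 2cd = 0. If d = 0 then √143 = c ∈ Q, contradicting 143 squarefree > 1. If c = 0 then 143 = 214d^2, so 214·143 = (214d)^2 is a perfect square in Q — but 214·143 = 30602 is not a perfect square (since 214 and 143 are distinct squarefree integers). Contradiction. Hence √143 ∉ Q(√214), so x^2 - 143 stays irreducible over Q(√214) and [Q(√214, √143) : Q(√214)] = 2. By the tower law, [Q(√214, √143) : Q] = 2 · 2 = 4.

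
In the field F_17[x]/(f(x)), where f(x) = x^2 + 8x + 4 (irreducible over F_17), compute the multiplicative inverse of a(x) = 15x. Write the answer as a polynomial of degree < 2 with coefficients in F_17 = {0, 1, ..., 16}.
a(x)^(-1) ≡ 15x + 1 (mod f(x))

Since f is irreducible over F_17, F_17[x]/(f) is a field and a(x) ≠ 0 has an inverse. Apply the extended Euclidean algorithm to f(x) and a(x) in F_17[x]: f(x) = (8x + 13)·a(x) + (4). The last nonzero remainder is the constant 4 = gcd(f, a) in F_17. Back-substituting through the division chain expresses 4 = s(x)·a(x) + t(x)·f(x) with s(x) ≡ 9x + 4 (mod f), so (9x + 4)·a(x) ≡ 4 (mod f). Multiplying by 4^(-1) ≡ 13 in F_17 gives a(x)^(-1) ≡ 13·(9x + 4) ≡ 15x + 1 (mod f). Check: (15x)·(15x + 1) = 4x^2 + 15x ≡ 1 (mod x^2 + 8x + 4).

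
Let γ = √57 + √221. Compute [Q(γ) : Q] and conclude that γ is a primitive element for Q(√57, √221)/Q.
[Q(γ) : Q] = 4 (equivalently, Q(γ) = Q(√57, √221))

Obviously Q(γ) ⊆ Q(√57, √221), and [Q(√57, √221):Q] = 4 (since 57, 221 are distinct squarefree integers > 1 with 12597 not a perfect square). To show equality we compute the minimal polynomial of γ. From γ = √57 + √221: γ^2 = 57 + 2√(12597) + 221 = 278 + 2√(12597), so γ^2 - 278 = 2√(12597); squaring, (γ^2 - 278)^2 = 4·12597, i.e. γ^4 - 556γ^2 + 77284 - 50388 = 0, i.e. γ^4 - 556γ^2 + 26896 = 0. So γ is a root of x^4 - 556x^2 + 26896. This polynomial is irreducible over Q: it has no rational root (each ±√57 ± √221 is irrational), and any factorization into two quadratics over Q would force √(12597) ∈ Q (pairing opposite roots) or √57, √221 ∈ Q (other pairings), all impossible. Hence [Q(γ):Q] = 4 = [Q(√57, √221):Q], so Q(γ) = Q(√57, √221).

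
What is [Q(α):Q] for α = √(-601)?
[Q(α):Q] = 2

[Q(α):Q] equals the degree of the minimal polynomial of α. Here α^2 = -601 and x^2 + 601 is irreducible (d = -601 is squarefree, ≠ 1, hence not a square), so deg(m_α) = 2. Thus [Q(α):Q] = 2.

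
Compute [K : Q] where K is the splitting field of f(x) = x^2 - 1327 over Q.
[K : Q] = 2

f(x) = x^2 - 1327 factors as (x - √1327)(x + √1327). The splitting field is K = Q(√1327). Since 1327 is squarefree and > 1, it is not a perfect square, so x^2 - 1327 is irreducible over Q and [Q(√1327) : Q] = 2. Hence [K : Q] = 2.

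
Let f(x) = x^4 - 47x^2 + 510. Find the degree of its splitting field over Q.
[K : Q] = 4

Solving the quadratic in x^2: x^2 = (47 ± √(47^2 - 4·510))/2 = (47 ± √169)/2 = (47 ± 13)/2, giving x^2 = 17 or x^2 = 30. So f(x) = (x^2 - 17)(x^2 - 30) and the roots of f are ±√17, ±√30. Hence the splitting field is K = Q(√17, √30). Since 17 and 30 are distinct squarefree integers > 1, their product 510 is not a perfect square, so √30 ∉ Q(√17). By the tower law [K:Q] = [Q(√17,√30):Q(√17)] · [Q(√17):Q] = 2 · 2 = 4.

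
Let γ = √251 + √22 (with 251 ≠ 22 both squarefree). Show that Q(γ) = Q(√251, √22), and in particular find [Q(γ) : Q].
[Q(γ) : Q] = 4 (equivalently, Q(γ) = Q(√251, √22))

Obviously Q(γ) ⊆ Q(√251, √22), and [Q(√251, √22):Q] = 4 (since 251, 22 are distinct squarefree integers > 1 with 5522 not a perfect square). To show equality we compute the minimal polynomial of γ. From γ = √251 + √22: γ^2 = 251 + 2√(5522) + 22 = 273 + 2√(5522), so γ^2 - 273 = 2√(5522); squaring, (γ^2 - 273)^2 = 4·5522, i.e. γ^4 - 546γ^2 + 74529 - 22088 = 0, i.e. γ^4 - 546γ^2 + 52441 = 0. So γ is a root of x^4 - 546x^2 + 52441. This polynomial is irreducible over Q: it has no rational root (each ±√251 ± √22 is irrational), and any factorization into two quadratics over Q would force √(5522) ∈ Q (pairing opposite roots) or √251, √22 ∈ Q (other pairings), all impossible. Hence [Q(γ):Q] = 4 = [Q(√251, √22):Q], so Q(γ) = Q(√251, √22).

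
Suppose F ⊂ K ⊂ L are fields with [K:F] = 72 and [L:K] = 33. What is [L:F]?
[L:F] = 2376

The tower law says that for any tower of field extensions F ⊂ K ⊂ L with finite degrees, [L:F] = [L:K] · [K:F]. Here this gives [L:F] = 33 · 72 = 2376.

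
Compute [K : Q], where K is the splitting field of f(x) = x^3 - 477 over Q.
[K : Q] = 6

The roots of x^3 - 477 are ∛477, ω∛477, ω^2∛477 where ω = e^(2πi/3) is a primitive cube root of unity, so K = Q(∛477, ω). Now [Q(∛477):Q] = 3 (since 477 is not a perfect cube, x^3 - 477 is irreducible) and [Q(ω):Q] = 2. Both 2 and 3 divide [K:Q], and [K:Q] ≤ 3·2 = 6, so [K:Q] = 6. (Equivalently: Q(∛477) ⊂ R but ω ∉ R, so [K : Q(∛477)] = 2.)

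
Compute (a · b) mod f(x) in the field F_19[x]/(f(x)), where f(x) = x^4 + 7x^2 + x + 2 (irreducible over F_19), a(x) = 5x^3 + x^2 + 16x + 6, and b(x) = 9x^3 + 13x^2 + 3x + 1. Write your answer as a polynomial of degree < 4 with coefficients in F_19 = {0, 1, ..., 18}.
a · b ≡ 11x^3 + 14x^2 + 10x + 7 (mod f(x))

Multiply in F_19[x]: a(x)·b(x) = (5x^3 + x^2 + 16x + 6)·(9x^3 + 13x^2 + 3x + 1) = 7x^6 + 17x^5 + x^4 + 4x^3 + 13x^2 + 15x + 6. This has degree ≥ 4, so divide by f(x) over F_19: 7x^6 + 17x^5 + x^4 + 4x^3 + 13x^2 + 15x + 6 = (7x^2 + 17x + 9)·(x^4 + 7x^2 + x + 2) + (11x^3 + 14x^2 + 10x + 7). Hence a·b ≡ 11x^3 + 14x^2 + 10x + 7 (mod f). (F_19[x]/(f) is a field with 19^4 = 130321 elements since f is irreducible of degree 4.)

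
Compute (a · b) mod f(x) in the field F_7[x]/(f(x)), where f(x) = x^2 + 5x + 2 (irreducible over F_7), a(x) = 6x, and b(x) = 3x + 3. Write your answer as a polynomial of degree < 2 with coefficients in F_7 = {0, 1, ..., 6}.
a · b ≡ 5x + 6 (mod f(x))

Multiply in F_7[x]: a(x)·b(x) = (6x)·(3x + 3) = 4x^2 + 4x. This has degree ≥ 2, so divide by f(x) over F_7: 4x^2 + 4x = (4)·(x^2 + 5x + 2) + (5x + 6). Hence a·b ≡ 5x + 6 (mod f). (F_7[x]/(f) is a field with 7^2 = 49 elements since f is irreducible of degree 2.)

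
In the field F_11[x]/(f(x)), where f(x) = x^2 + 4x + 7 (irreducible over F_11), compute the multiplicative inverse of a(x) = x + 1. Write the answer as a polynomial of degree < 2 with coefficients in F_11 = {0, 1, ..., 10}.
a(x)^(-1) ≡ 8x + 2 (mod f(x))

Since f is irreducible over F_11, F_11[x]/(f) is a field and a(x) ≠ 0 has an inverse. Apply the extended Euclidean algorithm to f(x) and a(x) in F_11[x]: f(x) = (x + 3)·a(x) + (4). The last nonzero remainder is the constant 4 = gcd(f, a) in F_11. Back-substituting through the division chain expresses 4 = s(x)·a(x) + t(x)·f(x) with s(x) ≡ 10x + 8 (mod f), so (10x + 8)·a(x) ≡ 4 (mod f). Multiplying by 4^(-1) ≡ 3 in F_11 gives a(x)^(-1) ≡ 3·(10x + 8) ≡ 8x + 2 (mod f). Check: (x + 1)·(8x + 2) = 8x^2 + 10x + 2 ≡ 1 (mod x^2 + 4x + 7).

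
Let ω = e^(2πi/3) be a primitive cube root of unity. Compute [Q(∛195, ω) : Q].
[Q(∛195, ω) : Q] = 6

[Q(∛195):Q] = 3 (min poly x^3 - 195, irreducible since 195 is not a perfect cube). [Q(ω):Q] = 2 (min poly x^2 + x + 1). Since Q(∛195) ⊂ R and ω ∉ R, we have ω ∉ Q(∛195), so x^2 + x + 1 remains irreducible over Q(∛195) and [Q(∛195, ω) : Q(∛195)] = 2. By the tower law, [Q(∛195, ω) : Q] = 3 · 2 = 6. (In fact Q(∛195, ω) is the splitting field of x^3 - 195 over Q.)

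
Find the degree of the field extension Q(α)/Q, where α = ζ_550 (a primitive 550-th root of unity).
[Q(α):Q] = 200

The minimal polynomial of ζ_550 over Q is the 550-th cyclotomic polynomial Φ_550(x), which is irreducible over Q and has degree φ(550) = 200. Hence [Q(α):Q] = φ(550) = 200.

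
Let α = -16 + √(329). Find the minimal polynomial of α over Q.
m_α(x) = x^2 + 32x - 73

From α + 16 = √(329), squaring gives (α + 16)^2 = 329, i.e. α^2 + 32α + 256 = 329, so α^2 + 32α - 73 = 0. The discriminant of x^2 + 32x - 73 is (32)^2 - 4·(-73) = 1024 + 292 = 1316, and 4·(329) is not a perfect square in Q since 329 is squarefree and ≠ 1. Hence x^2 + 32x - 73 is irreducible over Q and is the minimal polynomial of α.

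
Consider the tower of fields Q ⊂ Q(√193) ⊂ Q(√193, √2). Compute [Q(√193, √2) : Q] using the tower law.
[Q(√193, √2) : Q] = 4

[Q(√193):Q] = 2 (min poly x^2 - 193, irreducible since 193 is squarefree > 1). For the top step, suppose √2 ∈ Q(√193), say √2 = c + d√193 with c, d ∈ Q. Squaring: 2 = c^2 + 193d^2 + 2cd√193. Since √193 ∉ Q this forces 2cd = 0. If d = 0 then √2 = c ∈ Q, contradicting 2 squarefree > 1. If c = 0 then 2 = 193d^2, so 193·2 = (193d)^2 is a perfect square in Q — but 193·2 = 386 is not a perfect square (since 193 and 2 are distinct squarefree integers). Contradiction. Hence √2 ∉ Q(√193), so x^2 - 2 stays irreducible over Q(√193) and [Q(√193, √2) : Q(√193)] = 2. By the tower law, [Q(√193, √2) : Q] = 2 · 2 = 4.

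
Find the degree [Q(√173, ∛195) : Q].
[Q(√173, ∛195) : Q] = 6

Let L = Q(√173, ∛195). Since Q(√173) ⊂ L and [Q(√173):Q] = 2, the tower law gives 2 | [L:Q]. Likewise Q(∛195) ⊂ L with [Q(∛195):Q] = 3 (because 195 is not a perfect cube), so 3 | [L:Q]. As gcd(2,3) = 1, [L:Q] is divisible by 6. Conversely L is generated over Q by √173 and ∛195, so [L:Q] ≤ 2·3 = 6. Therefore [Q(√173, ∛195) : Q] = 6.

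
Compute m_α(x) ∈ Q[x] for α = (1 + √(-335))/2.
m_α(x) = x^2 - x + 84

From 2α - 1 = √(-335), squaring gives (2α - 1)^2 = -335, i.e. 4α^2 - 4α + 1 = -335, so α^2 - α + (1 + 335)/4 = 0. Since -335 ≡ 1 (mod 4), (1 + 335)/4 = 84 ∈ Z. The polynomial x^2 - x + 84 has discriminant 1 - 4·(84) = -335, which is not a perfect square in Q (d = -335 is squarefree and ≠ 1), so x^2 - x + 84 is irreducible over Q. It is the minimal polynomial of α.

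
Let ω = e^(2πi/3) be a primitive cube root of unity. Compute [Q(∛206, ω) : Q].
[Q(∛206, ω) : Q] = 6

[Q(∛206):Q] = 3 (min poly x^3 - 206, irreducible since 206 is not a perfect cube). [Q(ω):Q] = 2 (min poly x^2 + x + 1). Since Q(∛206) ⊂ R and ω ∉ R, we have ω ∉ Q(∛206), so x^2 + x + 1 remains irreducible over Q(∛206) and [Q(∛206, ω) : Q(∛206)] = 2. By the tower law, [Q(∛206, ω) : Q] = 3 · 2 = 6. (In fact Q(∛206, ω) is the splitting field of x^3 - 206 over Q.)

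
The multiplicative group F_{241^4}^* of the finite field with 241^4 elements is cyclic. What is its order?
|F_{241^4}^*| = 3373402560

F_{241^4} has 241^4 = 3373402561 elements; its multiplicative group consists of all nonzero elements, so |F_{241^4}^*| = 3373402561 - 1 = 3373402560. (It is cyclic since any finite subgroup of the multiplicative group of a field is cyclic.)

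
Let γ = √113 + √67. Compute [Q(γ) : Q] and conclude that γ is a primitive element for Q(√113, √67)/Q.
[Q(γ) : Q] = 4 (equivalently, Q(γ) = Q(√113, √67))

Obviously Q(γ) ⊆ Q(√113, √67), and [Q(√113, √67):Q] = 4 (since 113, 67 are distinct squarefree integers > 1 with 7571 not a perfect square). To show equality we compute the minimal polynomial of γ. From γ = √113 + √67: γ^2 = 113 + 2√(7571) + 67 = 180 + 2√(7571), so γ^2 - 180 = 2√(7571); squaring, (γ^2 - 180)^2 = 4·7571, i.e. γ^4 - 360γ^2 + 32400 - 30284 = 0, i.e. γ^4 - 360γ^2 + 2116 = 0. So γ is a root of x^4 - 360x^2 + 2116. This polynomial is irreducible over Q: it has no rational root (each ±√113 ± √67 is irrational), and any factorization into two quadratics over Q would force √(7571) ∈ Q (pairing opposite roots) or √113, √67 ∈ Q (other pairings), all impossible. Hence [Q(γ):Q] = 4 = [Q(√113, √67):Q], so Q(γ) = Q(√113, √67).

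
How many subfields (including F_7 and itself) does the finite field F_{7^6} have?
F_{7^6} has 4 subfields

The subfields of F_{p^n} are exactly the fields F_{p^d} for d | n (each is the fixed field of the unique index-d subgroup of Gal(F_{p^n}/F_p) ≅ Z/nZ). The divisors of n = 6 are {1, 2, 3, 6}, giving 4 subfields: F_{7^1}, F_{7^2}, F_{7^3}, F_{7^6}.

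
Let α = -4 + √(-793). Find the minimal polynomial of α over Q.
m_α(x) = x^2 + 8x + 809

From α + 4 = √(-793), squaring gives (α + 4)^2 = -793, i.e. α^2 + 8α + 16 = -793, so α^2 + 8α + 809 = 0. The discriminant of x^2 + 8x + 809 is (8)^2 - 4·(809) = 64 - 3236 = -3172, and 4·(-793) is not a perfect square in Q since -793 is squarefree and ≠ 1. Hence x^2 + 8x + 809 is irreducible over Q and is the minimal polynomial of α.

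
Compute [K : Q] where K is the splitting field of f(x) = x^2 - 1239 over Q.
[K : Q] = 2

f(x) = x^2 - 1239 factors as (x - √1239)(x + √1239). The splitting field is K = Q(√1239). Since 1239 is squarefree and > 1, it is not a perfect square, so x^2 - 1239 is irreducible over Q and [Q(√1239) : Q] = 2. Hence [K : Q] = 2.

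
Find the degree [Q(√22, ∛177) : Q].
[Q(√22, ∛177) : Q] = 6

Let L = Q(√22, ∛177). Since Q(√22) ⊂ L and [Q(√22):Q] = 2, the tower law gives 2 | [L:Q]. Likewise Q(∛177) ⊂ L with [Q(∛177):Q] = 3 (because 177 is not a perfect cube), so 3 | [L:Q]. As gcd(2,3) = 1, [L:Q] is divisible by 6. Conversely L is generated over Q by √22 and ∛177, so [L:Q] ≤ 2·3 = 6. Therefore [Q(√22, ∛177) : Q] = 6.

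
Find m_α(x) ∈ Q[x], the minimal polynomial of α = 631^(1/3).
m_α(x) = x^3 - 631

α satisfies α^3 = 631, so x^3 - 631 annihilates α. By the rational root test, a rational root p/q (in lowest terms) of x^3 - 631 would satisfy p^3 = 631 q^3, forcing q = 1 and p^3 = 631; but 631 is not a perfect cube, contradiction. A monic cubic over Q with no rational root is irreducible (any nontrivial factorization would include a linear factor). Hence x^3 - 631 is the minimal polynomial of α, and in particular [Q(α):Q] = 3.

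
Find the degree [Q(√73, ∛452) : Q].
[Q(√73, ∛452) : Q] = 6

Let L = Q(√73, ∛452). Since Q(√73) ⊂ L and [Q(√73):Q] = 2, the tower law gives 2 | [L:Q]. Likewise Q(∛452) ⊂ L with [Q(∛452):Q] = 3 (because 452 is not a perfect cube), so 3 | [L:Q]. As gcd(2,3) = 1, [L:Q] is divisible by 6. Conversely L is generated over Q by √73 and ∛452, so [L:Q] ≤ 2·3 = 6. Therefore [Q(√73, ∛452) : Q] = 6.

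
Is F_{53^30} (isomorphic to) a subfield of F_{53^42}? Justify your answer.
No: F_{53^30} is not a subfield of F_{53^42}

F_{p^m} embeds in F_{p^n} iff m | n. Here 30 ∤ 42 (since 42 = 1·30 + 12 with remainder 12 ≠ 0), so F_{53^30} is not a subfield of F_{53^42}. Equivalently: if it were, the tower law would give 30 = [F_{53^30}:F_53] dividing [F_{53^42}:F_53] = 42, contradiction.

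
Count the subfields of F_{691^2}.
F_{691^2} has 2 subfields

The subfields of F_{p^n} are exactly the fields F_{p^d} for d | n (each is the fixed field of the unique index-d subgroup of Gal(F_{p^n}/F_p) ≅ Z/nZ). The divisors of n = 2 are {1, 2}, giving 2 subfields: F_{691^1}, F_{691^2}.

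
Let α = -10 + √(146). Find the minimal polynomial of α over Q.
m_α(x) = x^2 + 20x - 46

From α + 10 = √(146), squaring gives (α + 10)^2 = 146, i.e. α^2 + 20α + 100 = 146, so α^2 + 20α - 46 = 0. The discriminant of x^2 + 20x - 46 is (20)^2 - 4·(-46) = 400 + 184 = 584, and 4·(146) is not a perfect square in Q since 146 is squarefree and ≠ 1. Hence x^2 + 20x - 46 is irreducible over Q and is the minimal polynomial of α.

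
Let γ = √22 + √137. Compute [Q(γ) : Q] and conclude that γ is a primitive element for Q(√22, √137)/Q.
[Q(γ) : Q] = 4 (equivalently, Q(γ) = Q(√22, √137))

Obviously Q(γ) ⊆ Q(√22, √137), and [Q(√22, √137):Q] = 4 (since 22, 137 are distinct squarefree integers > 1 with 3014 not a perfect square). To show equality we compute the minimal polynomial of γ. From γ = √22 + √137: γ^2 = 22 + 2√(3014) + 137 = 159 + 2√(3014), so γ^2 - 159 = 2√(3014); squaring, (γ^2 - 159)^2 = 4·3014, i.e. γ^4 - 318γ^2 + 25281 - 12056 = 0, i.e. γ^4 - 318γ^2 + 13225 = 0. So γ is a root of x^4 - 318x^2 + 13225. This polynomial is irreducible over Q: it has no rational root (each ±√22 ± √137 is irrational), and any factorization into two quadratics over Q would force √(3014) ∈ Q (pairing opposite roots) or √22, √137 ∈ Q (other pairings), all impossible. Hence [Q(γ):Q] = 4 = [Q(√22, √137):Q], so Q(γ) = Q(√22, √137).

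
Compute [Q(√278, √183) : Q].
[Q(√278, √183) : Q] = 4

[Q(√278):Q] = 2 (min poly x^2 - 278, irreducible since 278 is squarefree > 1). For the top step, suppose √183 ∈ Q(√278), say √183 = c + d√278 with c, d ∈ Q. Squaring: 183 = c^2 + 278d^2 + 2cd√278. Since √278 ∉ Q this forces 2cd = 0. If d = 0 then √183 = c ∈ Q, contradicting 183 squarefree > 1. If c = 0 then 183 = 278d^2, so 278·183 = (278d)^2 is a perfect square in Q — but 278·183 = 50874 is not a perfect square (since 278 and 183 are distinct squarefree integers). Contradiction. Hence √183 ∉ Q(√278), so x^2 - 183 stays irreducible over Q(√278) and [Q(√278, √183) : Q(√278)] = 2. By the tower law, [Q(√278, √183) : Q] = 2 · 2 = 4.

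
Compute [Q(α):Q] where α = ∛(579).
[Q(α):Q] = 3

The minimal polynomial of α is x^3 - 579, irreducible over Q since 579 is not a perfect cube (so x^3 - 579 has no rational root). Hence [Q(α):Q] = deg(m_α) = 3.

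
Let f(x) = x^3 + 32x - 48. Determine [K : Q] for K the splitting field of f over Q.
[K : Q] = 6

By the rational root test, any rational root of the monic integer polynomial f(x) = x^3 + 32x - 48 must be an integer dividing the constant term -48, i.e. one of ±{1, 2, 3, 4, 6, 8, 12, 16, 24, 48}. Evaluating: f(1) = -15, f(-1) = -81, f(2) = 24, f(-2) = -120, f(3) = 75, f(-3) = -171, f(4) = 144, f(-4) = -240, f(6) = 360, f(-6) = -456, f(8) = 720, f(-8) = -816, f(12) = 2064, f(-12) = -2160, f(16) = 4560, f(-16) = -4656, f(24) = 14544, f(-24) = -14640, f(48) = 112080, f(-48) = -112176; none is 0, so f has no rational root and is therefore irreducible over Q (a cubic with no linear factor over a field is irreducible). For an irreducible cubic, the Galois group is A_3 or S_3 according as the discriminant disc(f) = -4a^3 - 27b^2 = -4·(32)^3 - 27·(-48)^2 = -193280 is or is not a square in Q. Here disc(f) = -193280 is not a perfect square in Q, so the Galois group of f over Q is not contained in A_3 and must be all of S_3. The splitting field has degree |S_3| = 6 over Q, so [K : Q] = 6.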